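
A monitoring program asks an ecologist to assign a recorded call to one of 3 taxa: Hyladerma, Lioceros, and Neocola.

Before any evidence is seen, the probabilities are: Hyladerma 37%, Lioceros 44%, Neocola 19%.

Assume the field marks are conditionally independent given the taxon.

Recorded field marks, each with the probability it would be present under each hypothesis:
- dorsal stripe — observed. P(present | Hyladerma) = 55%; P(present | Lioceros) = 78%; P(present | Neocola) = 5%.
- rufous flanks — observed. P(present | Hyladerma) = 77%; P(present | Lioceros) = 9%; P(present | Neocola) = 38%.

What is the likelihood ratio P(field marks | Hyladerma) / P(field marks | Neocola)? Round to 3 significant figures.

Take the product of per-field mark likelihoods under each hypothesis, then divide.
  Hyladerma: 0.55 × 0.77 = 0.4235
  Neocola: 0.05 × 0.38 = 0.019
Bayes factor = 0.4235 / 0.019 ≈ 22.3

22.3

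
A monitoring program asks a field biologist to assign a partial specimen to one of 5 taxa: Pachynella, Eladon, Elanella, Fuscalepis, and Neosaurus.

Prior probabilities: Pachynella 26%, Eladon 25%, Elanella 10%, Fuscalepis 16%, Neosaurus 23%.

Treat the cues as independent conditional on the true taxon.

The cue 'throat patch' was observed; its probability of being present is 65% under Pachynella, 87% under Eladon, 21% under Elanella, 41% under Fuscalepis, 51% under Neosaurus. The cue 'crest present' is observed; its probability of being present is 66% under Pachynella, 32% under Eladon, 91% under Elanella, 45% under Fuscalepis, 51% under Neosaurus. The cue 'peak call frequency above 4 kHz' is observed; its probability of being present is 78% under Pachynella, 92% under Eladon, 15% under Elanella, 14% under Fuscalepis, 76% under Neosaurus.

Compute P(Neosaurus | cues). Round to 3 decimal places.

For each hypothesis, the unnormalized posterior weight is prior × product of the cue likelihoods:
  Pachynella: 0.26 × 0.65 × 0.66 × 0.78 = 0.087001
  Eladon: 0.25 × 0.87 × 0.32 × 0.92 = 0.064032
  Elanella: 0.10 × 0.21 × 0.91 × 0.15 = 0.0028665
  Fuscalepis: 0.16 × 0.41 × 0.45 × 0.14 = 0.0041328
  Neosaurus: 0.23 × 0.51 × 0.51 × 0.76 = 0.045465
The unnormalized weights sum to 0.2035.
P(Neosaurus | evidence) = 0.045465 / 0.2035 ≈ 0.223.

0.223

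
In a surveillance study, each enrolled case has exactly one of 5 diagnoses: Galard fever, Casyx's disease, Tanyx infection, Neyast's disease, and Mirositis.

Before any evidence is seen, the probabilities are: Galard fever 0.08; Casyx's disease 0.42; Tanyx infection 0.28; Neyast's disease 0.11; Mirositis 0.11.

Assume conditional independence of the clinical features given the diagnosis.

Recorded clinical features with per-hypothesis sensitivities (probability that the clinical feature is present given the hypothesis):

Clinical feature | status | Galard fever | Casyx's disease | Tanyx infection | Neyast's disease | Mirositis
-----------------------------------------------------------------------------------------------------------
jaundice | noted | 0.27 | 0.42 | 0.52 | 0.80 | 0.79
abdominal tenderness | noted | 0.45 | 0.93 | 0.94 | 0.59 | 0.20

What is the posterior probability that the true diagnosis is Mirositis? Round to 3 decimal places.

0.046

By Bayes' rule with conditional independence, the unnormalized weight for each hypothesis is prior × ∏ likelihoods:
  Galard fever: 0.08 × 0.27 × 0.45 = 0.00972
  Casyx's disease: 0.42 × 0.42 × 0.93 = 0.16405
  Tanyx infection: 0.28 × 0.52 × 0.94 = 0.13686
  Neyast's disease: 0.11 × 0.80 × 0.59 = 0.05192
  Mirositis: 0.11 × 0.79 × 0.20 = 0.01738
The unnormalized weights sum to 0.37994.
P(Mirositis | evidence) = 0.01738 / 0.37994 ≈ 0.046.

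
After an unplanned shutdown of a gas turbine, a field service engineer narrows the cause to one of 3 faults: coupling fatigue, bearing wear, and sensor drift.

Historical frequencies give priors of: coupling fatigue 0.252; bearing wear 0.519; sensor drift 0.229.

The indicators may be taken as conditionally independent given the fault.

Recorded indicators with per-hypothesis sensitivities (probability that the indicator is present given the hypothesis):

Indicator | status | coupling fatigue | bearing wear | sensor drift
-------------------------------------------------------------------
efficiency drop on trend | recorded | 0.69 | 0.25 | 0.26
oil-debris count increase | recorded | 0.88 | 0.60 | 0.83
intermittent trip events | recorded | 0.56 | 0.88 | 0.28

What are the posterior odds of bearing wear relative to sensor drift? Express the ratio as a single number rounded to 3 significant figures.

4.95

The normalizing constant cancels in an odds ratio, so compute prior × likelihood for the two hypotheses only:
  bearing wear: 0.519 × 0.25 × 0.60 × 0.88 = 0.068508
  sensor drift: 0.229 × 0.26 × 0.83 × 0.28 = 0.013837
Posterior odds = 0.068508 / 0.013837 ≈ 4.95.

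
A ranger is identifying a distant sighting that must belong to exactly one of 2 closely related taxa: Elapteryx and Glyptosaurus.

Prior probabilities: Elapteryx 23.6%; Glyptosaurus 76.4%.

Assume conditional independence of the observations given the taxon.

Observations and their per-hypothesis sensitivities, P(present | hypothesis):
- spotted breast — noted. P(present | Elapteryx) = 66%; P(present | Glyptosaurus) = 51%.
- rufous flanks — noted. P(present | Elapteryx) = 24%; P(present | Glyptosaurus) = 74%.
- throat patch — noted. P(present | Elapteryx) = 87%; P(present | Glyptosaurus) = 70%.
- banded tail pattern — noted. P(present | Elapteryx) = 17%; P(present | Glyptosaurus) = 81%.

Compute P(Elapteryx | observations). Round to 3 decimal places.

For each hypothesis, the unnormalized posterior weight is prior × product of the observation likelihoods:
  Elapteryx: 0.236 × 0.66 × 0.24 × 0.87 × 0.17 = 0.0055289
  Glyptosaurus: 0.764 × 0.51 × 0.74 × 0.70 × 0.81 = 0.16349
Marginal likelihood of the evidence = 0.16901.
P(Elapteryx | evidence) = 0.0055289 / 0.16901 ≈ 0.033.

0.033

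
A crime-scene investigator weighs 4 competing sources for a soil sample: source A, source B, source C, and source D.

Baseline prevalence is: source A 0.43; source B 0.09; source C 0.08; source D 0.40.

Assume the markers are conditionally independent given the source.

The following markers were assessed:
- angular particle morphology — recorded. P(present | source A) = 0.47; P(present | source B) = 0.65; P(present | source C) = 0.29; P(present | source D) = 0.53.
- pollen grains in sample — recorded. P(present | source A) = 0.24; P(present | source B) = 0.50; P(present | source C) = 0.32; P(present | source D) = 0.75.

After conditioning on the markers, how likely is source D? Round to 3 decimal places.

0.651

By Bayes' rule with conditional independence, the unnormalized weight for each hypothesis is prior × ∏ likelihoods:
  source A: 0.43 × 0.47 × 0.24 = 0.048504
  source B: 0.09 × 0.65 × 0.50 = 0.02925
  source C: 0.08 × 0.29 × 0.32 = 0.007424
  source D: 0.40 × 0.53 × 0.75 = 0.159
Marginal likelihood of the evidence = 0.24418.
P(source D | evidence) = 0.159 / 0.24418 ≈ 0.651.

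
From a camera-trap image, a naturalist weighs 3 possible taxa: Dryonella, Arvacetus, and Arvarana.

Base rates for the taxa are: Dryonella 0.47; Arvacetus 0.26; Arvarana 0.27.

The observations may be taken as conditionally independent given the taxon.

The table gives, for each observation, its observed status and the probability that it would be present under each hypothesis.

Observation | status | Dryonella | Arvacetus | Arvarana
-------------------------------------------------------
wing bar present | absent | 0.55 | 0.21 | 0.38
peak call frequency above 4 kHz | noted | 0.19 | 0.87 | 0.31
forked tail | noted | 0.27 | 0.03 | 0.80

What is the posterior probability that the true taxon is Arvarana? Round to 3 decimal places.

For each hypothesis, the unnormalized posterior weight is prior × product of the observation likelihoods (using 1 − P(present | H) for each absent observation):
  Dryonella: 0.47 × (1 − 0.55) × 0.19 × 0.27 = 0.01085
  Arvacetus: 0.26 × (1 − 0.21) × 0.87 × 0.03 = 0.0053609
  Arvarana: 0.27 × (1 − 0.38) × 0.31 × 0.80 = 0.041515
The unnormalized weights sum to 0.057726.
P(Arvarana | evidence) = 0.041515 / 0.057726 ≈ 0.719.

0.719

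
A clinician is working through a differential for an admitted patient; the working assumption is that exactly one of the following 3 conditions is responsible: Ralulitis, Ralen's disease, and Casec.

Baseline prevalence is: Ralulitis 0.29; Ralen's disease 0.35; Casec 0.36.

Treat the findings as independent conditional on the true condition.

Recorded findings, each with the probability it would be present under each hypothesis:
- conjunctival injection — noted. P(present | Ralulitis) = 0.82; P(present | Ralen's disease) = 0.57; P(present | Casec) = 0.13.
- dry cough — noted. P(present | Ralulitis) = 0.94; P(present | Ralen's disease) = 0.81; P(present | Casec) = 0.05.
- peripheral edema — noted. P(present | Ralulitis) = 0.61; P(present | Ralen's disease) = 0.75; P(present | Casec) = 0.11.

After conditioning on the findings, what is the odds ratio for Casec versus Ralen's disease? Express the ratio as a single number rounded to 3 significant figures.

Unnormalized posterior weight (prior times the finding likelihoods) for each of the two hypotheses:
  Casec: 0.36 × 0.13 × 0.05 × 0.11 = 0.0002574
  Ralen's disease: 0.35 × 0.57 × 0.81 × 0.75 = 0.1212
Odds(Casec : Ralen's disease) = 0.0002574 / 0.1212 ≈ 0.00212.

0.00212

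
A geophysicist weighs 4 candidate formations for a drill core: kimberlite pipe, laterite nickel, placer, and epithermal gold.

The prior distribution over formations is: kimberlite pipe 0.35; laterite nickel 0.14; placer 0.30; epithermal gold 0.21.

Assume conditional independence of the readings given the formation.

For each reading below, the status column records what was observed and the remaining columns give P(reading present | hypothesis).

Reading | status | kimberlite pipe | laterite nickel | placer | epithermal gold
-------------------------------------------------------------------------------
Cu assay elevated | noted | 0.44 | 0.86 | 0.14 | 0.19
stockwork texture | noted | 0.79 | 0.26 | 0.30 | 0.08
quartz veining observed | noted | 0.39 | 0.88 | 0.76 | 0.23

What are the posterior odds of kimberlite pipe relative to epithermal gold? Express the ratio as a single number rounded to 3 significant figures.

Posterior odds equal prior odds times the likelihood ratio; only the two competing hypotheses matter.
  kimberlite pipe: 0.35 × 0.44 × 0.79 × 0.39 = 0.047447
  epithermal gold: 0.21 × 0.19 × 0.08 × 0.23 = 0.00073416
Posterior odds = 0.047447 / 0.00073416 ≈ 64.6.

64.6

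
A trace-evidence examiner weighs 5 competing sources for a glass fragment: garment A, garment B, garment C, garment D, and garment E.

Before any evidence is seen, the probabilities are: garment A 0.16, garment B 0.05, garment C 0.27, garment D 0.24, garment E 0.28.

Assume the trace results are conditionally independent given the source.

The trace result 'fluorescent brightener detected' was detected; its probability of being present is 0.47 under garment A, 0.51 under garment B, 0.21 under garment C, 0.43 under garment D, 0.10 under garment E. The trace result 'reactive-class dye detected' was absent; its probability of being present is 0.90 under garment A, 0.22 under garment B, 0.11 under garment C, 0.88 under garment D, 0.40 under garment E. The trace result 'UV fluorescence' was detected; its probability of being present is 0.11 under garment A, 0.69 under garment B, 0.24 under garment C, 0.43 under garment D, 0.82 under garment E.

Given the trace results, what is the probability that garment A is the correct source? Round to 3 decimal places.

0.018

Multiply each prior by the joint likelihood of the trace result pattern (using 1 − P(present | H) for each absent trace result):
  garment A: 0.16 × 0.47 × (1 − 0.90) × 0.11 = 0.0008272
  garment B: 0.05 × 0.51 × (1 − 0.22) × 0.69 = 0.013724
  garment C: 0.27 × 0.21 × (1 − 0.11) × 0.24 = 0.012111
  garment D: 0.24 × 0.43 × (1 − 0.88) × 0.43 = 0.0053251
  garment E: 0.28 × 0.10 × (1 − 0.40) × 0.82 = 0.013776
Marginal likelihood of the evidence = 0.045764.
P(garment A | evidence) = 0.0008272 / 0.045764 ≈ 0.018.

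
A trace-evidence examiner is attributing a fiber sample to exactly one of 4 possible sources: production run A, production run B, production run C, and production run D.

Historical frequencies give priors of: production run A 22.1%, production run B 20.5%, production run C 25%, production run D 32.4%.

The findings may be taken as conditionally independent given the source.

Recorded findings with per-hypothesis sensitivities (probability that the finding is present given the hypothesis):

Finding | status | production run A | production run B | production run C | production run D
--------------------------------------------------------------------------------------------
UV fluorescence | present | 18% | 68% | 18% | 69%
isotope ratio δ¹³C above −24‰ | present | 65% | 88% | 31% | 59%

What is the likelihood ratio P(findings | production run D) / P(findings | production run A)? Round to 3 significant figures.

The Bayes factor is the ratio of the joint likelihoods of the evidence pattern under the two hypotheses.
  production run D: 0.69 × 0.59 = 0.4071
  production run A: 0.18 × 0.65 = 0.117
Bayes factor = 0.4071 / 0.117 ≈ 3.48

3.48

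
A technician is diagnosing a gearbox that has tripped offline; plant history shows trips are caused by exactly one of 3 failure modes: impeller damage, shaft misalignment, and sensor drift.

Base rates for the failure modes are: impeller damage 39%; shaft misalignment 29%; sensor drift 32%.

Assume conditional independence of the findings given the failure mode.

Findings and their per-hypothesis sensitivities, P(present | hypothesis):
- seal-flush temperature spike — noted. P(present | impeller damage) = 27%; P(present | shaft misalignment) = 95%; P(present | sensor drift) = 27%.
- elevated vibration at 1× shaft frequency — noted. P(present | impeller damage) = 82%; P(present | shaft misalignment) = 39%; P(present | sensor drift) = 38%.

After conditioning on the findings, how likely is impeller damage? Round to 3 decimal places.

0.381

By Bayes' rule with conditional independence, the unnormalized weight for each hypothesis is prior × ∏ likelihoods:
  impeller damage: 0.39 × 0.27 × 0.82 = 0.086346
  shaft misalignment: 0.29 × 0.95 × 0.39 = 0.10744
  sensor drift: 0.32 × 0.27 × 0.38 = 0.032832
Normalizing constant Z = 0.086346 + 0.10744 + 0.032832 = 0.22662.
P(impeller damage | evidence) = 0.086346 / 0.22662 ≈ 0.381.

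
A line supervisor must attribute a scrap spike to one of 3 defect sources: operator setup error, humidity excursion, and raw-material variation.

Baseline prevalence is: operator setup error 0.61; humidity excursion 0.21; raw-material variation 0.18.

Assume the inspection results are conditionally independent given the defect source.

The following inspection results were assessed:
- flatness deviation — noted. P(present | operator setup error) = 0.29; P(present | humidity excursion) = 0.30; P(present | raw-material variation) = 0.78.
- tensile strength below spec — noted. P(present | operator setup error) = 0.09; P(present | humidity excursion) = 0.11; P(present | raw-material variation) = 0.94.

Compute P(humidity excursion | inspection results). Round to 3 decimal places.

0.045

Multiply each prior by the joint likelihood of the inspection result pattern:
  operator setup error: 0.61 × 0.29 × 0.09 = 0.015921
  humidity excursion: 0.21 × 0.30 × 0.11 = 0.00693
  raw-material variation: 0.18 × 0.78 × 0.94 = 0.13198
Normalizing constant Z = 0.015921 + 0.00693 + 0.13198 = 0.15483.
P(humidity excursion | evidence) = 0.00693 / 0.15483 ≈ 0.045.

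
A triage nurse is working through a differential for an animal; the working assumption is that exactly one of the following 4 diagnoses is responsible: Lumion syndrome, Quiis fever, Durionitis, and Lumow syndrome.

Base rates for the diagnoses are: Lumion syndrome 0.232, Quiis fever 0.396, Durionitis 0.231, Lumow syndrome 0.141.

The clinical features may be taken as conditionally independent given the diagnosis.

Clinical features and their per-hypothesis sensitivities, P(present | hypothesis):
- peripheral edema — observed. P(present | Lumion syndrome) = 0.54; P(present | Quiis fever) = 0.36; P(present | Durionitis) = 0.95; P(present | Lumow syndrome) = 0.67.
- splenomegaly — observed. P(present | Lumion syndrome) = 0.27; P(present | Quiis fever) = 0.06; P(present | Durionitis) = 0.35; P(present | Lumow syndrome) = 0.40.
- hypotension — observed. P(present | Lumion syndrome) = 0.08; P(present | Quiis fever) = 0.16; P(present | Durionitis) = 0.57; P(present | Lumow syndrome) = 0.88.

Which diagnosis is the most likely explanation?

Durionitis

For each hypothesis, the unnormalized posterior weight is prior × product of the clinical feature likelihoods:
  Lumion syndrome: 0.232 × 0.54 × 0.27 × 0.08 = 0.002706
  Quiis fever: 0.396 × 0.36 × 0.06 × 0.16 = 0.0013686
  Durionitis: 0.231 × 0.95 × 0.35 × 0.57 = 0.04378
  Lumow syndrome: 0.141 × 0.67 × 0.40 × 0.88 = 0.033253
The unnormalized weights sum to 0.081108.
P(Lumion syndrome | evidence) ≈ 0.002706 / 0.081108 ≈ 0.033
P(Quiis fever | evidence) ≈ 0.0013686 / 0.081108 ≈ 0.017
P(Durionitis | evidence) ≈ 0.04378 / 0.081108 ≈ 0.540
P(Lumow syndrome | evidence) ≈ 0.033253 / 0.081108 ≈ 0.410
The largest is 0.540, so Durionitis is most probable.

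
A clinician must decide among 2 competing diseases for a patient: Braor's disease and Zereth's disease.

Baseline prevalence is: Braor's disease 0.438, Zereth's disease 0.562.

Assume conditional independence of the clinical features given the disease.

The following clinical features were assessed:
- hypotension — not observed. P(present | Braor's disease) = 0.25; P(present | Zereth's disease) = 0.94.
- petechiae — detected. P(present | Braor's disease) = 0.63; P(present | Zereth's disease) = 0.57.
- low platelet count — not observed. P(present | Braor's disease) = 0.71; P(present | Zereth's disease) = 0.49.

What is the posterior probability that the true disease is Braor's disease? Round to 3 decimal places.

0.860

For each hypothesis, the unnormalized posterior weight is prior × product of the clinical feature likelihoods (using 1 − P(present | H) for each absent clinical feature):
  Braor's disease: 0.438 × (1 − 0.25) × 0.63 × (1 − 0.71) = 0.060017
  Zereth's disease: 0.562 × (1 − 0.94) × 0.57 × (1 − 0.49) = 0.0098024
Normalizing constant Z = 0.060017 + 0.0098024 = 0.069819.
P(Braor's disease | evidence) = 0.060017 / 0.069819 ≈ 0.860.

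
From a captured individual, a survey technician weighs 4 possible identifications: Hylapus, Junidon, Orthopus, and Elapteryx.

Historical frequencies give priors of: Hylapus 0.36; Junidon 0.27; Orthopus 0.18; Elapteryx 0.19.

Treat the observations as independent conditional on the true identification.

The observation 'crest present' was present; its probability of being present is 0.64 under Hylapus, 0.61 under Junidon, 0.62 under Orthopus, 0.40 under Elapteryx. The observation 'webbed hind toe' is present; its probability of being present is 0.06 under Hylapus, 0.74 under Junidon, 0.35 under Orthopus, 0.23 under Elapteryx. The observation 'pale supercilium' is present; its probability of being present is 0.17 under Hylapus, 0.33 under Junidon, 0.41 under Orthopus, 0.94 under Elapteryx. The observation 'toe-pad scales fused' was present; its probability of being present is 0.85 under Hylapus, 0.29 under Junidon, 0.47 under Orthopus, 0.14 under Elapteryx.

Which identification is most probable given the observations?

For each hypothesis, the unnormalized posterior weight is prior × product of the observation likelihoods:
  Hylapus: 0.36 × 0.64 × 0.06 × 0.17 × 0.85 = 0.0019976
  Junidon: 0.27 × 0.61 × 0.74 × 0.33 × 0.29 = 0.011664
  Orthopus: 0.18 × 0.62 × 0.35 × 0.41 × 0.47 = 0.0075269
  Elapteryx: 0.19 × 0.40 × 0.23 × 0.94 × 0.14 = 0.0023004
Marginal likelihood of the evidence = 0.023489.
P(Hylapus | evidence) ≈ 0.0019976 / 0.023489 ≈ 0.085
P(Junidon | evidence) ≈ 0.011664 / 0.023489 ≈ 0.497
P(Orthopus | evidence) ≈ 0.0075269 / 0.023489 ≈ 0.320
P(Elapteryx | evidence) ≈ 0.0023004 / 0.023489 ≈ 0.098
The largest is 0.497, so Junidon is most probable.

Junidon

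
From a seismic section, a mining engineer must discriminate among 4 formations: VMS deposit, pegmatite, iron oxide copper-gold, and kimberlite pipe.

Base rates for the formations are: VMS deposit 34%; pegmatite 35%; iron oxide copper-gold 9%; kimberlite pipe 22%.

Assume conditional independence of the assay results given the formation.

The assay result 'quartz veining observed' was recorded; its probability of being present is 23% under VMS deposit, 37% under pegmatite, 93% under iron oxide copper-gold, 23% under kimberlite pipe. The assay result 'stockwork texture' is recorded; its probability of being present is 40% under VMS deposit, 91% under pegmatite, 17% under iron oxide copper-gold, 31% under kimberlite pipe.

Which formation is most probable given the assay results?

By Bayes' rule with conditional independence, the unnormalized weight for each hypothesis is prior × ∏ likelihoods:
  VMS deposit: 0.34 × 0.23 × 0.40 = 0.03128
  pegmatite: 0.35 × 0.37 × 0.91 = 0.11785
  iron oxide copper-gold: 0.09 × 0.93 × 0.17 = 0.014229
  kimberlite pipe: 0.22 × 0.23 × 0.31 = 0.015686
The unnormalized weights sum to 0.17904.
P(VMS deposit | evidence) ≈ 0.03128 / 0.17904 ≈ 0.175
P(pegmatite | evidence) ≈ 0.11785 / 0.17904 ≈ 0.658
P(iron oxide copper-gold | evidence) ≈ 0.014229 / 0.17904 ≈ 0.079
P(kimberlite pipe | evidence) ≈ 0.015686 / 0.17904 ≈ 0.088
The largest is 0.658, so pegmatite is most probable.

pegmatite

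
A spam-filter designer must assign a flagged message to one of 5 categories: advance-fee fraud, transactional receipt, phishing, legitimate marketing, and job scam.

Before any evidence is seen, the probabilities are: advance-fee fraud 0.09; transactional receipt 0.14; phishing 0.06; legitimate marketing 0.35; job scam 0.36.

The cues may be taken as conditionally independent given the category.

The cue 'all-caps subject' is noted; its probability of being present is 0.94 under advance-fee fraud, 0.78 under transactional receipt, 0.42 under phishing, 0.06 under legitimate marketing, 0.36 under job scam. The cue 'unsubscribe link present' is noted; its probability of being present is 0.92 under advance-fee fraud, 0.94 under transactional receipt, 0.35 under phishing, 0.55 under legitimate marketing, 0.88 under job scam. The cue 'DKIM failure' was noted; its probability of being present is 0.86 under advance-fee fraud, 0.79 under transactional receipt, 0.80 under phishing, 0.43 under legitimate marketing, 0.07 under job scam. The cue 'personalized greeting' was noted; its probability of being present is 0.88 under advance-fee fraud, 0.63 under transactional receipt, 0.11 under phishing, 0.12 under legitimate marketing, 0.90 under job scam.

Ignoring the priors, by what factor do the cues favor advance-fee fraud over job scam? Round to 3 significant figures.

32.8

Take the product of per-cue likelihoods under each hypothesis, then divide.
  advance-fee fraud: 0.94 × 0.92 × 0.86 × 0.88 = 0.65448
  job scam: 0.36 × 0.88 × 0.07 × 0.90 = 0.019958
Bayes factor = 0.65448 / 0.019958 ≈ 32.8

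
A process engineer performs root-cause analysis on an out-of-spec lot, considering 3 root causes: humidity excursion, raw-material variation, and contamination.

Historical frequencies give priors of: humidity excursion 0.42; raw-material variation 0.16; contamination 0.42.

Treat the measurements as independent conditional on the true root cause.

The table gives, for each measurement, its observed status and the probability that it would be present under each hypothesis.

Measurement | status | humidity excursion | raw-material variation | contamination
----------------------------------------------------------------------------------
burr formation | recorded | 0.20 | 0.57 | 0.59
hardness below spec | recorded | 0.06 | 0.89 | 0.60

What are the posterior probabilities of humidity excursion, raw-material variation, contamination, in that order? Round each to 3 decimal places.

Multiply each prior by the joint likelihood of the measurement pattern:
  humidity excursion: 0.42 × 0.20 × 0.06 = 0.00504
  raw-material variation: 0.16 × 0.57 × 0.89 = 0.081168
  contamination: 0.42 × 0.59 × 0.60 = 0.14868
Normalizing constant Z = 0.00504 + 0.081168 + 0.14868 = 0.23489.
P(humidity excursion | evidence) = 0.00504 / 0.23489 ≈ 0.021
P(raw-material variation | evidence) = 0.081168 / 0.23489 ≈ 0.346
P(contamination | evidence) = 0.14868 / 0.23489 ≈ 0.633

0.021, 0.346, 0.633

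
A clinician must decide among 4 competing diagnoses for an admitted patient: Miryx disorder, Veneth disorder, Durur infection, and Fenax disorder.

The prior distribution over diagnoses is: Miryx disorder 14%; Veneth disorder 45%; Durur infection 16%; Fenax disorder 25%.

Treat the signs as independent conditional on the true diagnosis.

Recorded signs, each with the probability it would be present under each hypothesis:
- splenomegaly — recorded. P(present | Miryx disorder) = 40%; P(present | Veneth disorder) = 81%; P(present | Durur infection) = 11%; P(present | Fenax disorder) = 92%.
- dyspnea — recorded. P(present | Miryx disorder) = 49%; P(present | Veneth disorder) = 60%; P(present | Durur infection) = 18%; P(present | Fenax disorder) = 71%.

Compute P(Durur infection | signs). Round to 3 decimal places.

0.008

Multiply each prior by the joint likelihood of the sign pattern:
  Miryx disorder: 0.14 × 0.40 × 0.49 = 0.02744
  Veneth disorder: 0.45 × 0.81 × 0.60 = 0.2187
  Durur infection: 0.16 × 0.11 × 0.18 = 0.003168
  Fenax disorder: 0.25 × 0.92 × 0.71 = 0.1633
Marginal likelihood of the evidence = 0.41261.
P(Durur infection | evidence) = 0.003168 / 0.41261 ≈ 0.008.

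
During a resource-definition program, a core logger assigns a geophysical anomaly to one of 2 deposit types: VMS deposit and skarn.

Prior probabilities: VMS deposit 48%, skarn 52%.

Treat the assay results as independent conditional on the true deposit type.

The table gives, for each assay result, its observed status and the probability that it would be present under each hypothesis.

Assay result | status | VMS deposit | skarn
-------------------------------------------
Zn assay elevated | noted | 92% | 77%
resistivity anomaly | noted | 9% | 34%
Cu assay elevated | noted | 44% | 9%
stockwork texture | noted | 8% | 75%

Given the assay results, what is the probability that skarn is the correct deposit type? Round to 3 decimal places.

Multiply each prior by the joint likelihood of the assay result pattern:
  VMS deposit: 0.48 × 0.92 × 0.09 × 0.44 × 0.08 = 0.001399
  skarn: 0.52 × 0.77 × 0.34 × 0.09 × 0.75 = 0.0091892
Marginal likelihood of the evidence = 0.010588.
P(skarn | evidence) = 0.0091892 / 0.010588 ≈ 0.868.

0.868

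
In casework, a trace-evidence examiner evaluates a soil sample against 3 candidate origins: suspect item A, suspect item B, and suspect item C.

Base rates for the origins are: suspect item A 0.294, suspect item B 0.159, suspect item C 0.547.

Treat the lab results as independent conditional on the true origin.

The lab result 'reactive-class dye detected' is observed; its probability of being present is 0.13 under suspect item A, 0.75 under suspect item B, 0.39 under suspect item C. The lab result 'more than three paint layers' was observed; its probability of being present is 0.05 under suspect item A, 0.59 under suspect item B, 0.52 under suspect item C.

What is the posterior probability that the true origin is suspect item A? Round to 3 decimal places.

0.010

By Bayes' rule with conditional independence, the unnormalized weight for each hypothesis is prior × ∏ likelihoods:
  suspect item A: 0.294 × 0.13 × 0.05 = 0.001911
  suspect item B: 0.159 × 0.75 × 0.59 = 0.070357
  suspect item C: 0.547 × 0.39 × 0.52 = 0.11093
The unnormalized weights sum to 0.1832.
P(suspect item A | evidence) = 0.001911 / 0.1832 ≈ 0.010.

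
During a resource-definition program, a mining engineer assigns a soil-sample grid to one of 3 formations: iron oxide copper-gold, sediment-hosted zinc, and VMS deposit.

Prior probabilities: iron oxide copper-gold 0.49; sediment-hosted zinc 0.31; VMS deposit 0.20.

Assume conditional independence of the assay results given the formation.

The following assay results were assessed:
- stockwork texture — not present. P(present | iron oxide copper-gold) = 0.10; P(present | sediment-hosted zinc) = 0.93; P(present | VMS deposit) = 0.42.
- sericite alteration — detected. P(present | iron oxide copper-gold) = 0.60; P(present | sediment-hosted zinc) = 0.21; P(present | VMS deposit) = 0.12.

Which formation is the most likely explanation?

By Bayes' rule with conditional independence, the unnormalized weight for each hypothesis is prior × ∏ likelihoods (using 1 − P(present | H) for each absent assay result):
  iron oxide copper-gold: 0.49 × (1 − 0.10) × 0.60 = 0.2646
  sediment-hosted zinc: 0.31 × (1 − 0.93) × 0.21 = 0.004557
  VMS deposit: 0.20 × (1 − 0.42) × 0.12 = 0.01392
The unnormalized weights sum to 0.28308.
P(iron oxide copper-gold | evidence) ≈ 0.2646 / 0.28308 ≈ 0.935
P(sediment-hosted zinc | evidence) ≈ 0.004557 / 0.28308 ≈ 0.016
P(VMS deposit | evidence) ≈ 0.01392 / 0.28308 ≈ 0.049
The largest is 0.935, so iron oxide copper-gold is most probable.

iron oxide copper-gold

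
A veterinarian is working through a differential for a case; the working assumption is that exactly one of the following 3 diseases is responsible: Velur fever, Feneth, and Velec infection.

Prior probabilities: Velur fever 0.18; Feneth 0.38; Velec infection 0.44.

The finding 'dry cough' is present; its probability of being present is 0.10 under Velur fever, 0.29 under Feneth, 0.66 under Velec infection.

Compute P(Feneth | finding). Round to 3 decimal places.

Multiply each prior by the likelihood of the finding:
  Velur fever: 0.18 × 0.10 = 0.018
  Feneth: 0.38 × 0.29 = 0.1102
  Velec infection: 0.44 × 0.66 = 0.2904
Normalizing constant Z = 0.018 + 0.1102 + 0.2904 = 0.4186.
P(Feneth | evidence) = 0.1102 / 0.4186 ≈ 0.263.

0.263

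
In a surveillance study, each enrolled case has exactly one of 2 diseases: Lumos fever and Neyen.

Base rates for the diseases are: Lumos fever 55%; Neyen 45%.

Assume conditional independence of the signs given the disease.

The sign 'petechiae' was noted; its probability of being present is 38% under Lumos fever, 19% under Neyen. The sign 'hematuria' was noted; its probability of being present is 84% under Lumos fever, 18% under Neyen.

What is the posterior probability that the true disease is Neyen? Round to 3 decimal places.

Multiply each prior by the joint likelihood of the sign pattern:
  Lumos fever: 0.55 × 0.38 × 0.84 = 0.17556
  Neyen: 0.45 × 0.19 × 0.18 = 0.01539
Normalizing constant Z = 0.17556 + 0.01539 = 0.19095.
P(Neyen | evidence) = 0.01539 / 0.19095 ≈ 0.081.

0.081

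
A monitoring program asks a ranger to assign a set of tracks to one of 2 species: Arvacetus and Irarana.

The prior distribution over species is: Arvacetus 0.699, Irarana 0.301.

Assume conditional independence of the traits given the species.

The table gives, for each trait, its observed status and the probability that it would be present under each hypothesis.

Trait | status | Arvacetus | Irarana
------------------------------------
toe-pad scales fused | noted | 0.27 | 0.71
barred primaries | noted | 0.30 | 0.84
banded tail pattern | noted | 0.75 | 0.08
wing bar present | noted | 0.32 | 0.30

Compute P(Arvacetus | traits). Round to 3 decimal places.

0.759

By Bayes' rule with conditional independence, the unnormalized weight for each hypothesis is prior × ∏ likelihoods:
  Arvacetus: 0.699 × 0.27 × 0.30 × 0.75 × 0.32 = 0.013589
  Irarana: 0.301 × 0.71 × 0.84 × 0.08 × 0.30 = 0.0043084
Normalizing constant Z = 0.013589 + 0.0043084 = 0.017897.
P(Arvacetus | evidence) = 0.013589 / 0.017897 ≈ 0.759.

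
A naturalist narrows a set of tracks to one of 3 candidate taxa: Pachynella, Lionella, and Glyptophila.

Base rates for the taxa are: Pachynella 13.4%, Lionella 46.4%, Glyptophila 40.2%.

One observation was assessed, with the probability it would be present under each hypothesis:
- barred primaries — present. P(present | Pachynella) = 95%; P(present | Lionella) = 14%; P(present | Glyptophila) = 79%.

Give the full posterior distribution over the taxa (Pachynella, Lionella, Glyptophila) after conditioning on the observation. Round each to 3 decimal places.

0.250, 0.127, 0.623

By Bayes' rule, the unnormalized weight for each hypothesis is prior × likelihood:
  Pachynella: 0.134 × 0.95 = 0.1273
  Lionella: 0.464 × 0.14 = 0.06496
  Glyptophila: 0.402 × 0.79 = 0.31758
The unnormalized weights sum to 0.50984.
P(Pachynella | evidence) = 0.1273 / 0.50984 ≈ 0.250
P(Lionella | evidence) = 0.06496 / 0.50984 ≈ 0.127
P(Glyptophila | evidence) = 0.31758 / 0.50984 ≈ 0.623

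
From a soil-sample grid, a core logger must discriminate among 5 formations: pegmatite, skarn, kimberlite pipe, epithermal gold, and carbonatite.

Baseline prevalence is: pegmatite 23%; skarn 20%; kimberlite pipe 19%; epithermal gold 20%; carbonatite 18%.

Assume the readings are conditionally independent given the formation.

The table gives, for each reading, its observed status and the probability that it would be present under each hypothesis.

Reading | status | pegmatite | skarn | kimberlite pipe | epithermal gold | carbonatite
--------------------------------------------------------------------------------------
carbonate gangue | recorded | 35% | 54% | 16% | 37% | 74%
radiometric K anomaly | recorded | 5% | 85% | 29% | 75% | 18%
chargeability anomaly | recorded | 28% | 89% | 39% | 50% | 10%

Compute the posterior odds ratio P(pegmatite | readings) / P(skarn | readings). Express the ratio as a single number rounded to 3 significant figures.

Posterior odds equal prior odds times the likelihood ratio; only the two competing hypotheses matter.
  pegmatite: 0.23 × 0.35 × 0.05 × 0.28 = 0.001127
  skarn: 0.20 × 0.54 × 0.85 × 0.89 = 0.081702
Odds(pegmatite : skarn) = 0.001127 / 0.081702 ≈ 0.0138.

0.0138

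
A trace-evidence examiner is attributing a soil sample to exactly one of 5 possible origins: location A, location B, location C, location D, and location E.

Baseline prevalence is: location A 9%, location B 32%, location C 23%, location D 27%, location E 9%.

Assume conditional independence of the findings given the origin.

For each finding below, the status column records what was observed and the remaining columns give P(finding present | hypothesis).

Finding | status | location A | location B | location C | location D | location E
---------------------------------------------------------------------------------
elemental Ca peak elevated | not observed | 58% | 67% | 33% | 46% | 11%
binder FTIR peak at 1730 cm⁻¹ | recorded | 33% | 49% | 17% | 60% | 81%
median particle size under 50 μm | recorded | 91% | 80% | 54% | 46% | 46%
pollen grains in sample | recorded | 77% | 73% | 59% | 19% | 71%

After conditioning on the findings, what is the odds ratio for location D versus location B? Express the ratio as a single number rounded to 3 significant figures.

0.253

The normalizing constant cancels in an odds ratio, so compute prior × likelihood for the two hypotheses only (using 1 − P(present | H) for each absent finding):
  location D: 0.27 × (1 − 0.46) × 0.60 × 0.46 × 0.19 = 0.0076458
  location B: 0.32 × (1 − 0.67) × 0.49 × 0.80 × 0.73 = 0.030218
Odds(location D : location B) = 0.0076458 / 0.030218 ≈ 0.253.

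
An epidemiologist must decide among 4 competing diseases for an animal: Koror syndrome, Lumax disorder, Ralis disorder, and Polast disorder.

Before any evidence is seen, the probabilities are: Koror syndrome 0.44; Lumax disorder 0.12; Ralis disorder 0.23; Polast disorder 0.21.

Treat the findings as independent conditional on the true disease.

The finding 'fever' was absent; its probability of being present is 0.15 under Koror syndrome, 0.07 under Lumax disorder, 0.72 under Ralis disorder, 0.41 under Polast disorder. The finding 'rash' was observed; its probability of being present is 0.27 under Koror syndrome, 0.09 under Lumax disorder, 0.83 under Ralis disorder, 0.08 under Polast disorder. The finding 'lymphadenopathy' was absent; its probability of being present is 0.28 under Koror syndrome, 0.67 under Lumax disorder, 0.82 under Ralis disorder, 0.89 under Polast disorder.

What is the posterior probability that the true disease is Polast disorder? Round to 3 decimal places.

For each hypothesis, the unnormalized posterior weight is prior × product of the finding likelihoods (using 1 − P(present | H) for each absent finding):
  Koror syndrome: 0.44 × (1 − 0.15) × 0.27 × (1 − 0.28) = 0.072706
  Lumax disorder: 0.12 × (1 − 0.07) × 0.09 × (1 − 0.67) = 0.0033145
  Ralis disorder: 0.23 × (1 − 0.72) × 0.83 × (1 − 0.82) = 0.0096214
  Polast disorder: 0.21 × (1 − 0.41) × 0.08 × (1 − 0.89) = 0.0010903
The unnormalized weights sum to 0.086732.
P(Polast disorder | evidence) = 0.0010903 / 0.086732 ≈ 0.013.

0.013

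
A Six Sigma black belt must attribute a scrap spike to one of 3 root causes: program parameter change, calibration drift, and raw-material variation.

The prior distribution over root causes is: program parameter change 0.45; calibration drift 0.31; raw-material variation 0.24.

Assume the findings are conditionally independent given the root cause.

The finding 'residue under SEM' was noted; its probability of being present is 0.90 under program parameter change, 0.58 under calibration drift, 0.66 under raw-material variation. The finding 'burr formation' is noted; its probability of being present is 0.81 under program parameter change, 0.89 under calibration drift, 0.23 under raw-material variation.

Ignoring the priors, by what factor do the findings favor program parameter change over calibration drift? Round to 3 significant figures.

1.41

Joint likelihood of the evidence pattern under each hypothesis:
  program parameter change: 0.90 × 0.81 = 0.729
  calibration drift: 0.58 × 0.89 = 0.5162
Bayes factor = 0.729 / 0.5162 ≈ 1.41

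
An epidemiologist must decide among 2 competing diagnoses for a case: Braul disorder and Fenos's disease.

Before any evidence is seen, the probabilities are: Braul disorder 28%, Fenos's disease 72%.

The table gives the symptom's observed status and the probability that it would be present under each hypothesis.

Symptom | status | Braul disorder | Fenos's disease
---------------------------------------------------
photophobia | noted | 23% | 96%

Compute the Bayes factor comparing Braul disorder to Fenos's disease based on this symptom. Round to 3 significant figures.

Likelihood of this symptom under each hypothesis:
  Braul disorder: 0.23
  Fenos's disease: 0.96
Bayes factor = 0.23 / 0.96 ≈ 0.240

0.240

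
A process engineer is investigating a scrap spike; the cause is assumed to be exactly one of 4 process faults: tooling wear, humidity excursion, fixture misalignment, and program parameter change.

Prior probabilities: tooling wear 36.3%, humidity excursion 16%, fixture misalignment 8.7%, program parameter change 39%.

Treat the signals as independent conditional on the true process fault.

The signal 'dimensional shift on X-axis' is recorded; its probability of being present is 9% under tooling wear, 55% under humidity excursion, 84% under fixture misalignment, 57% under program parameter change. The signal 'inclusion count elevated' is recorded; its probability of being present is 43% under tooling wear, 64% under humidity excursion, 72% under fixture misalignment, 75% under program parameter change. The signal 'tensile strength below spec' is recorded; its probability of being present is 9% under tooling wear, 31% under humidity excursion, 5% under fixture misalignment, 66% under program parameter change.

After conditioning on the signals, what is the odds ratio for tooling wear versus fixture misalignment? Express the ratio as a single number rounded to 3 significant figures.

0.481

The normalizing constant cancels in an odds ratio, so compute prior × likelihood for the two hypotheses only:
  tooling wear: 0.363 × 0.09 × 0.43 × 0.09 = 0.0012643
  fixture misalignment: 0.087 × 0.84 × 0.72 × 0.05 = 0.0026309
Odds(tooling wear : fixture misalignment) = 0.0012643 / 0.0026309 ≈ 0.481.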